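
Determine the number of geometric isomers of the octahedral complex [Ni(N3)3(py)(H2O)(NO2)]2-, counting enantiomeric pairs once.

The six octahedral sites form three mutually perpendicular trans pairs.
There are 4 geometric isomers: N3 mer (3 arrangements); N3 fac (chiral).

4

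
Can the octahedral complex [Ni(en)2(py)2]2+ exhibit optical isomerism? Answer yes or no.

Each en is bidentate and must span two cis positions.
Systematic placement gives 2 geometric isomers: py trans; py cis (chiral).
One of these lacks any improper symmetry element and so occurs as an enantiomeric pair, giving 2 + 1 = 3 stereoisomers in total.

yes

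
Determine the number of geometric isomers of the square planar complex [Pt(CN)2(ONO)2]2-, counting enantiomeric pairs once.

In a square planar complex each vertex has one trans partner and two cis neighbours.
There are 2 geometric isomers: CN cis; CN trans.

2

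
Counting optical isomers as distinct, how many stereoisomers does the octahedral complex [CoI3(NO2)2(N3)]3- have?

3

The distinct arrangements are (3 in all): I mer, NO2 trans; I mer, NO2 cis; I fac, NO2 cis.
Each arrangement has an internal mirror plane or centre of symmetry, so none is chiral.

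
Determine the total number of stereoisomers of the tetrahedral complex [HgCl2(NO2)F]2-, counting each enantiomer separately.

All four vertices of a tetrahedron are equivalent and mutually adjacent, so cis/trans isomerism cannot arise.
Only one geometric arrangement is possible.

1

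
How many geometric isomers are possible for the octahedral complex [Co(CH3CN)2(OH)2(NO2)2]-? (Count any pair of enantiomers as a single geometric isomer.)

There are 5 geometric isomers: CH3CN trans, OH trans, NO2 trans; CH3CN trans, OH cis, NO2 cis; CH3CN cis, OH trans, NO2 cis; CH3CN cis, OH cis, NO2 cis (chiral); CH3CN cis, OH cis, NO2 trans.

5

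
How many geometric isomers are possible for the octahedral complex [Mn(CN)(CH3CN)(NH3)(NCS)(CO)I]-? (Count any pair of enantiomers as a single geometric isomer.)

An octahedron has six vertices in three trans pairs; every non-trans pair is cis.
Exhaustive case analysis gives 15 geometric isomers.

15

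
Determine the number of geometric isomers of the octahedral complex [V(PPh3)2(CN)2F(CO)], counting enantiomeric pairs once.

In an octahedral complex each vertex has one trans partner and four cis neighbours.
Working through the distinct placements yields 6 geometric isomers: PPh3 trans, CN trans; PPh3 cis, CN trans; PPh3 trans, CN cis; PPh3 cis, CN cis (3 arrangements, 2 chiral).

6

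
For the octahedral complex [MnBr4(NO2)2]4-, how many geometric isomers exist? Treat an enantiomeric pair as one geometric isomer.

In an octahedral complex each vertex has one trans partner and four cis neighbours.
Working through the distinct placements yields 2 geometric isomers: NO2 trans; NO2 cis.

2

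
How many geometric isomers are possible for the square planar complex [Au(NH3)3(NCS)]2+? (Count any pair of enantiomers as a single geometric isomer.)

In a square planar complex each vertex has one trans partner and two cis neighbours.
Only one geometric arrangement is possible.

1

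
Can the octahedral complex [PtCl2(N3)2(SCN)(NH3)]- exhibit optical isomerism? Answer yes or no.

In an octahedral complex each vertex has one trans partner and four cis neighbours.
Systematic placement gives 6 geometric isomers: Cl trans, N3 trans; Cl trans, N3 cis; Cl cis, N3 cis (3 arrangements, 2 chiral); Cl cis, N3 trans.
Of these, 2 lack any improper symmetry element and so occur as enantiomeric pairs, giving 6 + 2 = 8 stereoisomers in total.

yes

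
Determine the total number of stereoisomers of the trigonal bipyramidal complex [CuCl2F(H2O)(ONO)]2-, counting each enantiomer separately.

A trigonal bipyramid has two axial and three equatorial sites, which are chemically inequivalent.
Exhaustive case analysis gives 7 geometric isomers.
Of these, 3 lack any improper symmetry element and so occur as enantiomeric pairs, giving 7 + 3 = 10 stereoisomers in total.

10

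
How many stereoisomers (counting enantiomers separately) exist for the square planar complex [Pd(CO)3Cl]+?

A square has two trans pairs of vertices; adjacent vertices are cis.
Only one geometric arrangement is possible.

1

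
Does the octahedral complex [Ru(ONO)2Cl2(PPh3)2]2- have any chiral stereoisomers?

yes

An octahedron has six vertices in three trans pairs; every non-trans pair is cis.
The distinct arrangements are (5 in all): ONO trans, Cl trans, PPh3 trans; ONO cis, Cl trans, PPh3 cis; ONO cis, Cl cis, PPh3 trans; ONO cis, Cl cis, PPh3 cis (chiral); ONO trans, Cl cis, PPh3 cis.
One of these lacks any improper symmetry element and so occurs as an enantiomeric pair, giving 5 + 1 = 6 stereoisomers in total.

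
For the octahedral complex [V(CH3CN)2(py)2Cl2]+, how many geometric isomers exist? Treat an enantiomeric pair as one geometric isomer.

5

In an octahedral complex each vertex has one trans partner and four cis neighbours.
The distinct arrangements are (5 in all): CH3CN trans, py trans, Cl trans; CH3CN trans, py cis, Cl cis; CH3CN cis, py trans, Cl cis; CH3CN cis, py cis, Cl cis (chiral); CH3CN cis, py cis, Cl trans.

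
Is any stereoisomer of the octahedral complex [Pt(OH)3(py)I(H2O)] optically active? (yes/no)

An octahedron has six vertices in three trans pairs; every non-trans pair is cis.
Working through the distinct placements yields 4 geometric isomers: OH mer (3 arrangements); OH fac (chiral).
One of these lacks any improper symmetry element and so occurs as an enantiomeric pair, giving 4 + 1 = 5 stereoisomers in total.

yes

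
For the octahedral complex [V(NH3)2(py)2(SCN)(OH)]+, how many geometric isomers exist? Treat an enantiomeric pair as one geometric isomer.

In an octahedral complex each vertex has one trans partner and four cis neighbours.
There are 6 geometric isomers: NH3 trans, py trans; NH3 trans, py cis; NH3 cis, py trans; NH3 cis, py cis (3 arrangements, 2 chiral).

6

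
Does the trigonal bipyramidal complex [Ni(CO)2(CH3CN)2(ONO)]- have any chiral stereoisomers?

Placing the ligands in turn and identifying arrangements related by rotation or reflection leaves 5 distinct geometric isomers.
One of these lacks any improper symmetry element and so occurs as an enantiomeric pair, giving 5 + 1 = 6 stereoisomers in total.

yes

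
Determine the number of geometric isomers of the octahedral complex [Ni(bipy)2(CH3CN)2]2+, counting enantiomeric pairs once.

2

An octahedron has six vertices in three trans pairs; every non-trans pair is cis.
Each bipy is bidentate and must span two cis positions.
There are 2 geometric isomers: CH3CN trans; CH3CN cis (chiral).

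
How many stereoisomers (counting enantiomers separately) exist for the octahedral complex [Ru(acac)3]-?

Each acac is bidentate and must span two cis positions.
Only one geometric arrangement is possible; it has no improper symmetry element, so it exists as a pair of enantiomers (2 stereoisomers).

2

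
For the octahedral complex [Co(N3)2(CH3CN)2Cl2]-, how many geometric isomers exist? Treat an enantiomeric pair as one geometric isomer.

The six octahedral sites form three mutually perpendicular trans pairs.
There are 5 geometric isomers: N3 trans, CH3CN trans, Cl trans; N3 cis, CH3CN trans, Cl cis; N3 trans, CH3CN cis, Cl cis; N3 cis, CH3CN cis, Cl cis (chiral); N3 cis, CH3CN cis, Cl trans.

5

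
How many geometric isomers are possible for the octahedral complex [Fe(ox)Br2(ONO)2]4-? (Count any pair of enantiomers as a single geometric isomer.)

Each ox is bidentate and must span two cis positions.
Working through the distinct placements yields 3 geometric isomers: Br trans, ONO cis; Br cis, ONO cis (chiral); Br cis, ONO trans.

3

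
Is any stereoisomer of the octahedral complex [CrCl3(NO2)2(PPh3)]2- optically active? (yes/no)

The six octahedral sites form three mutually perpendicular trans pairs.
There are 3 geometric isomers: Cl mer, NO2 cis; Cl mer, NO2 trans; Cl fac, NO2 cis.
Each arrangement has an internal mirror plane or centre of symmetry, so none is chiral.

no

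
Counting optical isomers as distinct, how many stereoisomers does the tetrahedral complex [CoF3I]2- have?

1

Only one geometric arrangement is possible.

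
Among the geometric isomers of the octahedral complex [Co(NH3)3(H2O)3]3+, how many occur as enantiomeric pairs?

The six octahedral sites form three mutually perpendicular trans pairs.
The distinct arrangements are (2 in all): NH3 mer; NH3 fac.
Each arrangement has an internal mirror plane or centre of symmetry, so none is chiral.

0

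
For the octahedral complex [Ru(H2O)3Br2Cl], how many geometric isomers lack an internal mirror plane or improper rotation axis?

Working through the distinct placements yields 3 geometric isomers: H2O mer, Br trans; H2O mer, Br cis; H2O fac, Br cis.
Each arrangement has an internal mirror plane or centre of symmetry, so none is chiral.

0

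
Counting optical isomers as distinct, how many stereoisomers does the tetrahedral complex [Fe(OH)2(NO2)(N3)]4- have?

1

All four vertices of a tetrahedron are equivalent and mutually adjacent, so cis/trans isomerism cannot arise.
Only one geometric arrangement is possible.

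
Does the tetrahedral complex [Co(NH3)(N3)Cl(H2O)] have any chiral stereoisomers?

yes

Only one geometric arrangement is possible; it has no improper symmetry element, so it exists as a pair of enantiomers (2 stereoisomers).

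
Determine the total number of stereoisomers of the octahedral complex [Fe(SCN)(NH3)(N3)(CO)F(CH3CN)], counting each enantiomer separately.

30

In an octahedral complex each vertex has one trans partner and four cis neighbours.
Placing the ligands in turn and identifying arrangements related by rotation or reflection leaves 15 distinct geometric isomers.
Of these, 15 lack any improper symmetry element and so occur as enantiomeric pairs, giving 15 + 15 = 30 stereoisomers in total.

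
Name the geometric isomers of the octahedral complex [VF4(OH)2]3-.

cis and trans

The six octahedral sites form three mutually perpendicular trans pairs.
Working through the distinct placements yields 2 geometric isomers: OH trans; OH cis.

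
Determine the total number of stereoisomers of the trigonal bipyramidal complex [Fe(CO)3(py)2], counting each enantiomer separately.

In a trigonal bipyramid the two axial positions differ from the three equatorial ones.
Systematic placement gives 3 geometric isomers: py both equatorial; py one axial, one equatorial; py both axial.
Each arrangement has an internal mirror plane or centre of symmetry, so none is chiral.

3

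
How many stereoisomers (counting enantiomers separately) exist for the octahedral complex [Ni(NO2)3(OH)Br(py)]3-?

5

In an octahedral complex each vertex has one trans partner and four cis neighbours.
Working through the distinct placements yields 4 geometric isomers: NO2 mer (3 arrangements); NO2 fac (chiral).
One of these lacks any improper symmetry element and so occurs as an enantiomeric pair, giving 4 + 1 = 5 stereoisomers in total.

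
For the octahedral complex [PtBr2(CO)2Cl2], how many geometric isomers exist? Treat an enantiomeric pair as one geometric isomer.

5

Working through the distinct placements yields 5 geometric isomers: Br trans, CO trans, Cl trans; Br trans, CO cis, Cl cis; Br cis, CO cis, Cl trans; Br cis, CO cis, Cl cis (chiral); Br cis, CO trans, Cl cis.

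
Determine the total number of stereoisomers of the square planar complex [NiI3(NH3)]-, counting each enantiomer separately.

1

A square has two trans pairs of vertices; adjacent vertices are cis.
Only one geometric arrangement is possible.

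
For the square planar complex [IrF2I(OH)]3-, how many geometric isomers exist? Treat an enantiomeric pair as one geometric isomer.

Working through the distinct placements yields 2 geometric isomers: F cis; F trans.

2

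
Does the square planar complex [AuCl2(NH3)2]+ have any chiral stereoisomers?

no

In a square planar complex each vertex has one trans partner and two cis neighbours.
There are 2 geometric isomers: Cl cis; Cl trans.
Each arrangement has an internal mirror plane or centre of symmetry, so none is chiral.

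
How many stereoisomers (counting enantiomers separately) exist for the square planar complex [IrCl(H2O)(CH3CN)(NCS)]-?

3

A square has two trans pairs of vertices; adjacent vertices are cis.
Systematic placement gives 3 geometric isomers: (CH3CN/H2O trans, Cl/NCS trans); (CH3CN/NCS trans, Cl/H2O trans); (CH3CN/Cl trans, H2O/NCS trans).
Each arrangement has an internal mirror plane or centre of symmetry, so none is chiral.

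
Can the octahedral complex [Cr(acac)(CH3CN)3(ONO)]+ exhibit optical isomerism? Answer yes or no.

no

The six octahedral sites form three mutually perpendicular trans pairs.
Each acac is bidentate and must span two cis positions.
There are 2 geometric isomers: CH3CN mer; CH3CN fac.
Each arrangement has an internal mirror plane or centre of symmetry, so none is chiral.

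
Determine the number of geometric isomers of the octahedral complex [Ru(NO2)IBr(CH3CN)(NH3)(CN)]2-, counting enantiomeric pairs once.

An octahedron has six vertices in three trans pairs; every non-trans pair is cis.
Systematic enumeration (placing each ligand type in turn and discarding arrangements equivalent by rotation or reflection) gives 15 geometric isomers.

15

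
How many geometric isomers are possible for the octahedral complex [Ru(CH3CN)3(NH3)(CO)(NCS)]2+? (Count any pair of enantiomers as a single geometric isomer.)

4

An octahedron has six vertices in three trans pairs; every non-trans pair is cis.
There are 4 geometric isomers: CH3CN mer (3 arrangements); CH3CN fac (chiral).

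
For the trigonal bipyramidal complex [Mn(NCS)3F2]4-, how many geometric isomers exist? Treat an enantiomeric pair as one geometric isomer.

3

A trigonal bipyramid has two axial and three equatorial sites, which are chemically inequivalent.
Working through the distinct placements yields 3 geometric isomers: F both axial; F one axial, one equatorial; F both equatorial.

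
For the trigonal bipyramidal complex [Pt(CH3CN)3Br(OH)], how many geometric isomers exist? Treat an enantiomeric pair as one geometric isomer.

4

A trigonal bipyramid has two axial and three equatorial sites, which are chemically inequivalent.
There are 4 geometric isomers: Br axial, OH equatorial; Br axial, OH axial; Br equatorial, OH equatorial; Br equatorial, OH axial.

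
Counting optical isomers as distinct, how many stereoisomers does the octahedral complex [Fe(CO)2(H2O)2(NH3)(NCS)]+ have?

8

The six octahedral sites form three mutually perpendicular trans pairs.
Working through the distinct placements yields 6 geometric isomers: CO trans, H2O trans; CO trans, H2O cis; CO cis, H2O cis (3 arrangements, 2 chiral); CO cis, H2O trans.
Of these, 2 lack any improper symmetry element and so occur as enantiomeric pairs, giving 6 + 2 = 8 stereoisomers in total.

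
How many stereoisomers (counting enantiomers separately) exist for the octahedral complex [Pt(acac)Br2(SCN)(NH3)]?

In an octahedral complex each vertex has one trans partner and four cis neighbours.
Each acac is bidentate and must span two cis positions.
Working through the distinct placements yields 4 geometric isomers: Br trans; Br cis (3 arrangements, 2 chiral).
Of these, 2 lack any improper symmetry element and so occur as enantiomeric pairs, giving 4 + 2 = 6 stereoisomers in total.

6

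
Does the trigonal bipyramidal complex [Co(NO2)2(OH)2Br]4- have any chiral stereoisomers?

In a trigonal bipyramid the two axial positions differ from the three equatorial ones.
Exhaustive case analysis gives 5 geometric isomers.
One of these lacks any improper symmetry element and so occurs as an enantiomeric pair, giving 5 + 1 = 6 stereoisomers in total.

yes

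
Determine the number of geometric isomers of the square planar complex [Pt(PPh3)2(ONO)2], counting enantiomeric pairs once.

2

In a square planar complex each vertex has one trans partner and two cis neighbours.
Working through the distinct placements yields 2 geometric isomers: PPh3 cis; PPh3 trans.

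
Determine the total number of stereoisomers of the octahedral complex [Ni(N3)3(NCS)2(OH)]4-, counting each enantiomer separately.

3

An octahedron has six vertices in three trans pairs; every non-trans pair is cis.
The distinct arrangements are (3 in all): N3 mer, NCS cis; N3 mer, NCS trans; N3 fac, NCS cis.
Each arrangement has an internal mirror plane or centre of symmetry, so none is chiral.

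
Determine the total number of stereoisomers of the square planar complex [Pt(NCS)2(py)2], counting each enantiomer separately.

Systematic placement gives 2 geometric isomers: NCS cis; NCS trans.
Each arrangement has an internal mirror plane or centre of symmetry, so none is chiral.

2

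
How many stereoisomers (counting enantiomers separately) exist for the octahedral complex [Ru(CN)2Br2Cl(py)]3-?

There are 6 geometric isomers: CN trans, Br trans; CN cis, Br trans; CN cis, Br cis (3 arrangements, 2 chiral); CN trans, Br cis.
Of these, 2 lack any improper symmetry element and so occur as enantiomeric pairs, giving 6 + 2 = 8 stereoisomers in total.

8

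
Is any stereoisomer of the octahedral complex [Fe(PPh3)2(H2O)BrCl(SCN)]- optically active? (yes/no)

In an octahedral complex each vertex has one trans partner and four cis neighbours.
Systematic enumeration (placing each ligand type in turn and discarding arrangements equivalent by rotation or reflection) gives 9 geometric isomers.
Of these, 6 lack any improper symmetry element and so occur as enantiomeric pairs, giving 9 + 6 = 15 stereoisomers in total.

yes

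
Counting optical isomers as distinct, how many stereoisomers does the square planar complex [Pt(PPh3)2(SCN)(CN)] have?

In a square planar complex each vertex has one trans partner and two cis neighbours.
Systematic placement gives 2 geometric isomers: PPh3 cis; PPh3 trans.
Each arrangement has an internal mirror plane or centre of symmetry, so none is chiral.

2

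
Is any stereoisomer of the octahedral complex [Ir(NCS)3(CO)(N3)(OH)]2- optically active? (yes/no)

yes

There are 4 geometric isomers: NCS mer (3 arrangements); NCS fac (chiral).
One of these lacks any improper symmetry element and so occurs as an enantiomeric pair, giving 4 + 1 = 5 stereoisomers in total.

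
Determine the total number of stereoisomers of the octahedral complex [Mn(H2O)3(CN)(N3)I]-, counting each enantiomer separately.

5

An octahedron has six vertices in three trans pairs; every non-trans pair is cis.
Systematic placement gives 4 geometric isomers: H2O mer (3 arrangements); H2O fac (chiral).
One of these lacks any improper symmetry element and so occurs as an enantiomeric pair, giving 4 + 1 = 5 stereoisomers in total.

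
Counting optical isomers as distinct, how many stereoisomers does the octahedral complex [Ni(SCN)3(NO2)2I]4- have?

The six octahedral sites form three mutually perpendicular trans pairs.
Systematic placement gives 3 geometric isomers: SCN mer, NO2 cis; SCN mer, NO2 trans; SCN fac, NO2 cis.
Each arrangement has an internal mirror plane or centre of symmetry, so none is chiral.

3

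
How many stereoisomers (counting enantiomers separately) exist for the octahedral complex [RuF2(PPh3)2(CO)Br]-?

In an octahedral complex each vertex has one trans partner and four cis neighbours.
The distinct arrangements are (6 in all): F trans, PPh3 trans; F cis, PPh3 cis (3 arrangements, 2 chiral); F cis, PPh3 trans; F trans, PPh3 cis.
Of these, 2 lack any improper symmetry element and so occur as enantiomeric pairs, giving 6 + 2 = 8 stereoisomers in total.

8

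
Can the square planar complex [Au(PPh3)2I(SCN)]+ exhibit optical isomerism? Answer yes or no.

A square has two trans pairs of vertices; adjacent vertices are cis.
The distinct arrangements are (2 in all): PPh3 cis; PPh3 trans.
Each arrangement has an internal mirror plane or centre of symmetry, so none is chiral.

no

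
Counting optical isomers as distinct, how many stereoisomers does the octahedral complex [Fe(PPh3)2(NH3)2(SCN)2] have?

6

In an octahedral complex each vertex has one trans partner and four cis neighbours.
Working through the distinct placements yields 5 geometric isomers: PPh3 trans, NH3 trans, SCN trans; PPh3 cis, NH3 trans, SCN cis; PPh3 cis, NH3 cis, SCN trans; PPh3 cis, NH3 cis, SCN cis (chiral); PPh3 trans, NH3 cis, SCN cis.
One of these lacks any improper symmetry element and so occurs as an enantiomeric pair, giving 5 + 1 = 6 stereoisomers in total.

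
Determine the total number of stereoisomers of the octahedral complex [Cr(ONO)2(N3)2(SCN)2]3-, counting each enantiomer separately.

The six octahedral sites form three mutually perpendicular trans pairs.
Systematic placement gives 5 geometric isomers: ONO trans, N3 trans, SCN trans; ONO cis, N3 trans, SCN cis; ONO cis, N3 cis, SCN trans; ONO cis, N3 cis, SCN cis (chiral); ONO trans, N3 cis, SCN cis.
One of these lacks any improper symmetry element and so occurs as an enantiomeric pair, giving 5 + 1 = 6 stereoisomers in total.

6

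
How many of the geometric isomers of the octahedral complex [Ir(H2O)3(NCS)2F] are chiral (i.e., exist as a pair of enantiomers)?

There are 3 geometric isomers: H2O mer, NCS trans; H2O fac, NCS cis; H2O mer, NCS cis.
Each arrangement has an internal mirror plane or centre of symmetry, so none is chiral.

0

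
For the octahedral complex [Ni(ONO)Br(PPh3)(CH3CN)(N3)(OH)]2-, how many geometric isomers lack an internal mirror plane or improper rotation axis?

An octahedron has six vertices in three trans pairs; every non-trans pair is cis.
Systematic enumeration (placing each ligand type in turn and discarding arrangements equivalent by rotation or reflection) gives 15 geometric isomers.
Of these, 15 lack any improper symmetry element and so occur as enantiomeric pairs, giving 15 + 15 = 30 stereoisomers in total.

15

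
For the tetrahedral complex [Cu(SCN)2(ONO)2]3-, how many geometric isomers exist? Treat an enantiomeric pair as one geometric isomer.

1

In a tetrahedral complex all four positions are equivalent and every pair of ligands is adjacent — there is no cis/trans distinction.
Only one geometric arrangement is possible.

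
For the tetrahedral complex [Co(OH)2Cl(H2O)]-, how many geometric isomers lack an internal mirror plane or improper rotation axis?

0

In a tetrahedral complex all four positions are equivalent and every pair of ligands is adjacent — there is no cis/trans distinction.
Only one geometric arrangement is possible.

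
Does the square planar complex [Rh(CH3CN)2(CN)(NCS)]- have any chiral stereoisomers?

no

In a square planar complex each vertex has one trans partner and two cis neighbours.
Working through the distinct placements yields 2 geometric isomers: CH3CN cis; CH3CN trans.
Each arrangement has an internal mirror plane or centre of symmetry, so none is chiral.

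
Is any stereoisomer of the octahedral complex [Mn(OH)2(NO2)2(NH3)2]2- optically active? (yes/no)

An octahedron has six vertices in three trans pairs; every non-trans pair is cis.
There are 5 geometric isomers: OH trans, NO2 trans, NH3 trans; OH cis, NO2 cis, NH3 trans; OH trans, NO2 cis, NH3 cis; OH cis, NO2 cis, NH3 cis (chiral); OH cis, NO2 trans, NH3 cis.
One of these lacks any improper symmetry element and so occurs as an enantiomeric pair, giving 5 + 1 = 6 stereoisomers in total.

yes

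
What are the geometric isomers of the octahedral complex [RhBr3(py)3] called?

fac and mer

An octahedron has six vertices in three trans pairs; every non-trans pair is cis.
Systematic placement gives 2 geometric isomers: Br mer; Br fac.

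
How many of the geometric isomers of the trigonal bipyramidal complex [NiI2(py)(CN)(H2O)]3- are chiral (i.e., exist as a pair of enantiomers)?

Placing the ligands in turn and identifying arrangements related by rotation or reflection leaves 7 distinct geometric isomers.
Of these, 3 lack any improper symmetry element and so occur as enantiomeric pairs, giving 7 + 3 = 10 stereoisomers in total.

3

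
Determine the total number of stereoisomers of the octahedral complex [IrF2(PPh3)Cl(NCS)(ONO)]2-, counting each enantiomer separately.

15

The six octahedral sites form three mutually perpendicular trans pairs.
Exhaustive case analysis gives 9 geometric isomers.
Of these, 6 lack any improper symmetry element and so occur as enantiomeric pairs, giving 9 + 6 = 15 stereoisomers in total.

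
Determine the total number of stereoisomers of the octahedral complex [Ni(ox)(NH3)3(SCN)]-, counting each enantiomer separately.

2

The six octahedral sites form three mutually perpendicular trans pairs.
Each ox is bidentate and must span two cis positions.
Systematic placement gives 2 geometric isomers: NH3 mer; NH3 fac.
Each arrangement has an internal mirror plane or centre of symmetry, so none is chiral.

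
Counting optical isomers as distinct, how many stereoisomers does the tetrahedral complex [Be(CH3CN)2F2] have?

1

In a tetrahedral complex all four positions are equivalent and every pair of ligands is adjacent — there is no cis/trans distinction.
Only one geometric arrangement is possible.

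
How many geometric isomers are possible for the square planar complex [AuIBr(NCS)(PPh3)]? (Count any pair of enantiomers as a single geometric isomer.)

A square has two trans pairs of vertices; adjacent vertices are cis.
Working through the distinct placements yields 3 geometric isomers: (Br/NCS trans, I/PPh3 trans); (Br/PPh3 trans, I/NCS trans); (Br/I trans, NCS/PPh3 trans).

3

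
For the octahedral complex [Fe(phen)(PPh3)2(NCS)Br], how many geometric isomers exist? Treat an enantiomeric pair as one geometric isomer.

4

In an octahedral complex each vertex has one trans partner and four cis neighbours.
Each phen is bidentate and must span two cis positions.
There are 4 geometric isomers: PPh3 cis (3 arrangements, 2 chiral); PPh3 trans.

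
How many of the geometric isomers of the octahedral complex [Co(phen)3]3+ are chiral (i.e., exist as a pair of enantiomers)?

1

Each phen is bidentate and must span two cis positions.
Only one geometric arrangement is possible; it has no improper symmetry element, so it exists as a pair of enantiomers (2 stereoisomers).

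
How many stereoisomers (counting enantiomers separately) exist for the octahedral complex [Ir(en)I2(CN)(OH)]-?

6

In an octahedral complex each vertex has one trans partner and four cis neighbours.
Each en is bidentate and must span two cis positions.
There are 4 geometric isomers: I cis (3 arrangements, 2 chiral); I trans.
Of these, 2 lack any improper symmetry element and so occur as enantiomeric pairs, giving 4 + 2 = 6 stereoisomers in total.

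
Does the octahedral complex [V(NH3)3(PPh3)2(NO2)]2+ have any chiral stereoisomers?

An octahedron has six vertices in three trans pairs; every non-trans pair is cis.
Systematic placement gives 3 geometric isomers: NH3 mer, PPh3 trans; NH3 mer, PPh3 cis; NH3 fac, PPh3 cis.
Each arrangement has an internal mirror plane or centre of symmetry, so none is chiral.

no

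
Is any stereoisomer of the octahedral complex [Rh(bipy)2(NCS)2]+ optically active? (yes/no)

yes

In an octahedral complex each vertex has one trans partner and four cis neighbours.
Each bipy is bidentate and must span two cis positions.
The distinct arrangements are (2 in all): NCS trans; NCS cis (chiral).
One of these lacks any improper symmetry element and so occurs as an enantiomeric pair, giving 2 + 1 = 3 stereoisomers in total.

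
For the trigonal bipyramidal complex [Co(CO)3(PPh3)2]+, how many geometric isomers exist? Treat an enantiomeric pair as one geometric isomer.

A trigonal bipyramid has two axial and three equatorial sites, which are chemically inequivalent.
There are 3 geometric isomers: PPh3 both equatorial; PPh3 one axial, one equatorial; PPh3 both axial.

3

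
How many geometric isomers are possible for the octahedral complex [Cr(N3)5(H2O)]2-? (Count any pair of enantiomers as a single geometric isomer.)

In an octahedral complex each vertex has one trans partner and four cis neighbours.
Only one geometric arrangement is possible.

1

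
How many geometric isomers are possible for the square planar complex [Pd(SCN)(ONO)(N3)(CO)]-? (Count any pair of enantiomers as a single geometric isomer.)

3

A square has two trans pairs of vertices; adjacent vertices are cis.
Systematic placement gives 3 geometric isomers: (CO/ONO trans, N3/SCN trans); (CO/SCN trans, N3/ONO trans); (CO/N3 trans, ONO/SCN trans).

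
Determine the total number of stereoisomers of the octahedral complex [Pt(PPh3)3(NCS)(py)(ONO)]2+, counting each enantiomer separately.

5

An octahedron has six vertices in three trans pairs; every non-trans pair is cis.
The distinct arrangements are (4 in all): PPh3 mer (3 arrangements); PPh3 fac (chiral).
One of these lacks any improper symmetry element and so occurs as an enantiomeric pair, giving 4 + 1 = 5 stereoisomers in total.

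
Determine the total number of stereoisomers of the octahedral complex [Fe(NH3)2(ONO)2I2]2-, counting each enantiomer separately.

An octahedron has six vertices in three trans pairs; every non-trans pair is cis.
The distinct arrangements are (5 in all): NH3 trans, ONO trans, I trans; NH3 cis, ONO cis, I trans; NH3 cis, ONO trans, I cis; NH3 cis, ONO cis, I cis (chiral); NH3 trans, ONO cis, I cis.
One of these lacks any improper symmetry element and so occurs as an enantiomeric pair, giving 5 + 1 = 6 stereoisomers in total.

6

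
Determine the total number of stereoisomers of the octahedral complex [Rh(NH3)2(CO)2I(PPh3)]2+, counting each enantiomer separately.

The six octahedral sites form three mutually perpendicular trans pairs.
There are 6 geometric isomers: NH3 cis, CO trans; NH3 trans, CO trans; NH3 cis, CO cis (3 arrangements, 2 chiral); NH3 trans, CO cis.
Of these, 2 lack any improper symmetry element and so occur as enantiomeric pairs, giving 6 + 2 = 8 stereoisomers in total.

8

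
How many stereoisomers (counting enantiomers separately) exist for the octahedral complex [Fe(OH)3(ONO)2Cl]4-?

In an octahedral complex each vertex has one trans partner and four cis neighbours.
The distinct arrangements are (3 in all): OH mer, ONO trans; OH fac, ONO cis; OH mer, ONO cis.
Each arrangement has an internal mirror plane or centre of symmetry, so none is chiral.

3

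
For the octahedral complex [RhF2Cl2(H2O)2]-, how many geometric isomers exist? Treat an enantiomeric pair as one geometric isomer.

The six octahedral sites form three mutually perpendicular trans pairs.
The distinct arrangements are (5 in all): F trans, Cl trans, H2O trans; F cis, Cl trans, H2O cis; F cis, Cl cis, H2O trans; F cis, Cl cis, H2O cis (chiral); F trans, Cl cis, H2O cis.

5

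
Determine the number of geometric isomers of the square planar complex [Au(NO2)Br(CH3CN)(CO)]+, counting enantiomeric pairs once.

3

In a square planar complex each vertex has one trans partner and two cis neighbours.
Working through the distinct placements yields 3 geometric isomers: (Br/CO trans, CH3CN/NO2 trans); (Br/NO2 trans, CH3CN/CO trans); (Br/CH3CN trans, CO/NO2 trans).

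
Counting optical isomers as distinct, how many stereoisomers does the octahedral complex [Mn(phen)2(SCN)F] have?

In an octahedral complex each vertex has one trans partner and four cis neighbours.
Each phen is bidentate and must span two cis positions.
The distinct arrangements are (2 in all): SCN and F mutually trans; SCN and F mutually cis (chiral).
One of these lacks any improper symmetry element and so occurs as an enantiomeric pair, giving 2 + 1 = 3 stereoisomers in total.

3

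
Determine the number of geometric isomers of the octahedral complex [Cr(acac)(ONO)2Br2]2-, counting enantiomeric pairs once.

In an octahedral complex each vertex has one trans partner and four cis neighbours.
Each acac is bidentate and must span two cis positions.
There are 3 geometric isomers: ONO cis, Br trans; ONO cis, Br cis (chiral); ONO trans, Br cis.

3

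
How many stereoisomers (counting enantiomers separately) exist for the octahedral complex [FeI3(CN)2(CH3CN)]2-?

3

Working through the distinct placements yields 3 geometric isomers: I mer, CN cis; I mer, CN trans; I fac, CN cis.
Each arrangement has an internal mirror plane or centre of symmetry, so none is chiral.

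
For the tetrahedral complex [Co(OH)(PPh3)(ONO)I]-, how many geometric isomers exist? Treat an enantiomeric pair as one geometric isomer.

Only one geometric arrangement is possible; it has no improper symmetry element, so it exists as a pair of enantiomers (2 stereoisomers).

1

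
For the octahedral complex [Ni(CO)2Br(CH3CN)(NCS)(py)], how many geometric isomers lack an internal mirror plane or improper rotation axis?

6

The six octahedral sites form three mutually perpendicular trans pairs.
Systematic enumeration (placing each ligand type in turn and discarding arrangements equivalent by rotation or reflection) gives 9 geometric isomers.
Of these, 6 lack any improper symmetry element and so occur as enantiomeric pairs, giving 9 + 6 = 15 stereoisomers in total.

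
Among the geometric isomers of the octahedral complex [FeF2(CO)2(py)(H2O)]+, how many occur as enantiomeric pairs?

An octahedron has six vertices in three trans pairs; every non-trans pair is cis.
The distinct arrangements are (6 in all): F trans, CO trans; F cis, CO trans; F cis, CO cis (3 arrangements, 2 chiral); F trans, CO cis.
Of these, 2 lack any improper symmetry element and so occur as enantiomeric pairs, giving 6 + 2 = 8 stereoisomers in total.

2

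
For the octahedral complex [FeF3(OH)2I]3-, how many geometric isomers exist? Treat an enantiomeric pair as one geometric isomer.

The distinct arrangements are (3 in all): F mer, OH trans; F mer, OH cis; F fac, OH cis.

3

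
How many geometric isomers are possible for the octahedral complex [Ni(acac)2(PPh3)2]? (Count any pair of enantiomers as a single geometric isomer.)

2

An octahedron has six vertices in three trans pairs; every non-trans pair is cis.
Each acac is bidentate and must span two cis positions.
Working through the distinct placements yields 2 geometric isomers: PPh3 trans; PPh3 cis (chiral).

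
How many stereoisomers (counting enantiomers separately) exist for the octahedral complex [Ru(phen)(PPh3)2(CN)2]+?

In an octahedral complex each vertex has one trans partner and four cis neighbours.
Each phen is bidentate and must span two cis positions.
Systematic placement gives 3 geometric isomers: PPh3 cis, CN trans; PPh3 cis, CN cis (chiral); PPh3 trans, CN cis.
One of these lacks any improper symmetry element and so occurs as an enantiomeric pair, giving 3 + 1 = 4 stereoisomers in total.

4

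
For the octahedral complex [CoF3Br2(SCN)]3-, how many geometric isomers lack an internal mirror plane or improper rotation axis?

0

The six octahedral sites form three mutually perpendicular trans pairs.
Systematic placement gives 3 geometric isomers: F mer, Br trans; F fac, Br cis; F mer, Br cis.
Each arrangement has an internal mirror plane or centre of symmetry, so none is chiral.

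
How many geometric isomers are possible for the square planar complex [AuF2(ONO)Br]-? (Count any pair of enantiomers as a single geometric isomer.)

2

A square has two trans pairs of vertices; adjacent vertices are cis.
Systematic placement gives 2 geometric isomers: F cis; F trans.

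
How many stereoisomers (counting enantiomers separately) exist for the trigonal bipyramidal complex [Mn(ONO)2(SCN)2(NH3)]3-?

6

In a trigonal bipyramid the two axial positions differ from the three equatorial ones.
Systematic enumeration (placing each ligand type in turn and discarding arrangements equivalent by rotation or reflection) gives 5 geometric isomers.
One of these lacks any improper symmetry element and so occurs as an enantiomeric pair, giving 5 + 1 = 6 stereoisomers in total.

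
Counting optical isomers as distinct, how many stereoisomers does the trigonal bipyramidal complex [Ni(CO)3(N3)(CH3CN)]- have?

In a trigonal bipyramid the two axial positions differ from the three equatorial ones.
The distinct arrangements are (4 in all): N3 equatorial, CH3CN axial; N3 axial, CH3CN axial; N3 equatorial, CH3CN equatorial; N3 axial, CH3CN equatorial.
Each arrangement has an internal mirror plane or centre of symmetry, so none is chiral.

4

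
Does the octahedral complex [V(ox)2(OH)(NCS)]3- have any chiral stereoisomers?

yes

Each ox is bidentate and must span two cis positions.
Systematic placement gives 2 geometric isomers: OH and NCS mutually trans; OH and NCS mutually cis (chiral).
One of these lacks any improper symmetry element and so occurs as an enantiomeric pair, giving 2 + 1 = 3 stereoisomers in total.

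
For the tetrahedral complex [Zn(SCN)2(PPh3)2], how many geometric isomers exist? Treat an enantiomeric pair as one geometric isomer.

1

All four vertices of a tetrahedron are equivalent and mutually adjacent, so cis/trans isomerism cannot arise.
Only one geometric arrangement is possible.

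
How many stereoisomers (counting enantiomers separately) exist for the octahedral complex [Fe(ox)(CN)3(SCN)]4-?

The six octahedral sites form three mutually perpendicular trans pairs.
Each ox is bidentate and must span two cis positions.
The distinct arrangements are (2 in all): CN mer; CN fac.
Each arrangement has an internal mirror plane or centre of symmetry, so none is chiral.

2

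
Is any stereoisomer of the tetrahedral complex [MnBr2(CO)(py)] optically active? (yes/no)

no

All four vertices of a tetrahedron are equivalent and mutually adjacent, so cis/trans isomerism cannot arise.
Only one geometric arrangement is possible.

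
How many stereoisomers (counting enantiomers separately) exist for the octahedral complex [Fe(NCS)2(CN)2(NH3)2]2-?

6

The six octahedral sites form three mutually perpendicular trans pairs.
The distinct arrangements are (5 in all): NCS trans, CN trans, NH3 trans; NCS cis, CN trans, NH3 cis; NCS cis, CN cis, NH3 trans; NCS cis, CN cis, NH3 cis (chiral); NCS trans, CN cis, NH3 cis.
One of these lacks any improper symmetry element and so occurs as an enantiomeric pair, giving 5 + 1 = 6 stereoisomers in total.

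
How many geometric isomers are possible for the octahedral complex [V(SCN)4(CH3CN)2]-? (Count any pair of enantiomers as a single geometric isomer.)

The six octahedral sites form three mutually perpendicular trans pairs.
The distinct arrangements are (2 in all): CH3CN trans; CH3CN cis.

2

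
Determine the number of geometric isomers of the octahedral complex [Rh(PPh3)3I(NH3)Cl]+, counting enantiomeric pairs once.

4

The six octahedral sites form three mutually perpendicular trans pairs.
There are 4 geometric isomers: PPh3 mer (3 arrangements); PPh3 fac (chiral).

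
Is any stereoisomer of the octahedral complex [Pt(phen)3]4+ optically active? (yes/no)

yes

Each phen is bidentate and must span two cis positions.
Only one geometric arrangement is possible; it has no improper symmetry element, so it exists as a pair of enantiomers (2 stereoisomers).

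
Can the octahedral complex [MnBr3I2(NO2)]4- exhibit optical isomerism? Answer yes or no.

In an octahedral complex each vertex has one trans partner and four cis neighbours.
Working through the distinct placements yields 3 geometric isomers: Br mer, I cis; Br mer, I trans; Br fac, I cis.
Each arrangement has an internal mirror plane or centre of symmetry, so none is chiral.

no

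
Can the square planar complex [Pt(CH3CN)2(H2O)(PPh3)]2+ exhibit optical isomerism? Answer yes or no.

In a square planar complex each vertex has one trans partner and two cis neighbours.
The distinct arrangements are (2 in all): CH3CN cis; CH3CN trans.
Each arrangement has an internal mirror plane or centre of symmetry, so none is chiral.

no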